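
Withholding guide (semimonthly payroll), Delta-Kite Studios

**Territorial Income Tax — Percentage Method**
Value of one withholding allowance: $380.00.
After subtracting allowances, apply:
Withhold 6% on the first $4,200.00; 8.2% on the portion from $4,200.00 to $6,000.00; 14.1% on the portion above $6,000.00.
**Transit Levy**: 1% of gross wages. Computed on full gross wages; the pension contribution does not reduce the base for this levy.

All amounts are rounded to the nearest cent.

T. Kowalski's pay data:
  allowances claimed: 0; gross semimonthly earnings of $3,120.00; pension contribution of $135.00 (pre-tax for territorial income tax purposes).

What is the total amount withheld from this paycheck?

Territorial Income Tax: taxable = $3,120.00 − $135.00 = $2,985.00
  6% × $2,985.00 = $179.10
Transit Levy: 1% × $3,120.00 = $31.20
Total: $179.10 + $31.20 = $210.30

$210.30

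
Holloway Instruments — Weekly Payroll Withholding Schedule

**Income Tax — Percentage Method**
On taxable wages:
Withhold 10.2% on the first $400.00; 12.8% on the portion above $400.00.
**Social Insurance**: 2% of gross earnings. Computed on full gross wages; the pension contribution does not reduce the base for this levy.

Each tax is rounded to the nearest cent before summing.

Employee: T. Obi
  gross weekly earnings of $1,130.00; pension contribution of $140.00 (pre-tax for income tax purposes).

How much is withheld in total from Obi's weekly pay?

Income Tax: taxable = $1,130.00 − $140.00 = $990.00
  $40.80 + 12.8% × ($990.00 − $400.00) = $40.80 + 12.8% × $590.00 = $116.32
Social Insurance: 2% × $1,130.00 = $22.60
Total: $116.32 + $22.60 = $138.92

$138.92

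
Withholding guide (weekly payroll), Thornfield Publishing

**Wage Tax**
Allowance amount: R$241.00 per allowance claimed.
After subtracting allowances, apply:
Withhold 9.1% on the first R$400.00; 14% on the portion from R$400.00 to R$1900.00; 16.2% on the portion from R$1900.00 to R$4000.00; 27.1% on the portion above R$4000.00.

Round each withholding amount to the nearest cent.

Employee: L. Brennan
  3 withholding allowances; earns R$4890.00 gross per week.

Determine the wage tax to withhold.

R$631.86

Wage Tax: taxable = R$4890.00 − 3×R$241.00 = R$4167.00
  R$586.60 + 27.1% × (R$4167.00 − R$4000.00) = R$586.60 + 27.1% × R$167.00 = R$631.86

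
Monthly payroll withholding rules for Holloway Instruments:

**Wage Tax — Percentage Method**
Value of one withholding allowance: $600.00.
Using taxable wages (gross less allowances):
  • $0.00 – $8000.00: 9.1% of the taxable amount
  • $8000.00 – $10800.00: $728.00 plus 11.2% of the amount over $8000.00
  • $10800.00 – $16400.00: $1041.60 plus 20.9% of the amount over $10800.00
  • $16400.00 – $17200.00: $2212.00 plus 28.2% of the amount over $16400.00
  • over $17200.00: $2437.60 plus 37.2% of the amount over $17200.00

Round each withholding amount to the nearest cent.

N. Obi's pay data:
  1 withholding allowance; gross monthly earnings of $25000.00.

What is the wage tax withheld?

$5116.00

Wage Tax: taxable = $25000.00 − 1×$600.00 = $24400.00
  $2437.60 + 37.2% × ($24400.00 − $17200.00) = $2437.60 + 37.2% × $7200.00 = $5116.00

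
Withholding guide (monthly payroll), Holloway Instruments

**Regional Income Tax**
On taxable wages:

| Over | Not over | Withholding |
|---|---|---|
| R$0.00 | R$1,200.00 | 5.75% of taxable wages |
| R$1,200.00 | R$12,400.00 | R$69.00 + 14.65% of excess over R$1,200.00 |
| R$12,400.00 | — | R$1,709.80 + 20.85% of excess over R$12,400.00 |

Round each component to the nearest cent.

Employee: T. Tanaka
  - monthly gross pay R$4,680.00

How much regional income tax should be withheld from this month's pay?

Regional Income Tax: taxable = R$4,680.00
  R$69.00 + 14.65% × (R$4,680.00 − R$1,200.00) = R$69.00 + 14.65% × R$3,480.00 = R$578.82

R$578.82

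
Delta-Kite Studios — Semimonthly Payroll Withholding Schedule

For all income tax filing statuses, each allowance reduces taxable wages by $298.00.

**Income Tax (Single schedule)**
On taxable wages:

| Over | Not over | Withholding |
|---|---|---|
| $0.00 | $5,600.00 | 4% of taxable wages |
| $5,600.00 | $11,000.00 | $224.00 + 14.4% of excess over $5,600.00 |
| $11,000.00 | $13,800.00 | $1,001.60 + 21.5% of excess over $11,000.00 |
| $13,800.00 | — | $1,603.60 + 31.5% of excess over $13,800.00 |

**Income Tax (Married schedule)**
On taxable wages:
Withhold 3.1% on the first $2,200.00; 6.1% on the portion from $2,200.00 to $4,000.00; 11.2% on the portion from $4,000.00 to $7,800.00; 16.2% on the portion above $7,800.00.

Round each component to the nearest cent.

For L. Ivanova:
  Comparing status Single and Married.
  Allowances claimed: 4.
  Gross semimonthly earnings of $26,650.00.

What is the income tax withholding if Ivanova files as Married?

$3,464.20

Income Tax (Married): taxable = $26,650.00 − 4×$298.00 = $25,458.00
  $603.60 + 16.2% × ($25,458.00 − $7,800.00) = $603.60 + 16.2% × $17,658.00 = $3,464.20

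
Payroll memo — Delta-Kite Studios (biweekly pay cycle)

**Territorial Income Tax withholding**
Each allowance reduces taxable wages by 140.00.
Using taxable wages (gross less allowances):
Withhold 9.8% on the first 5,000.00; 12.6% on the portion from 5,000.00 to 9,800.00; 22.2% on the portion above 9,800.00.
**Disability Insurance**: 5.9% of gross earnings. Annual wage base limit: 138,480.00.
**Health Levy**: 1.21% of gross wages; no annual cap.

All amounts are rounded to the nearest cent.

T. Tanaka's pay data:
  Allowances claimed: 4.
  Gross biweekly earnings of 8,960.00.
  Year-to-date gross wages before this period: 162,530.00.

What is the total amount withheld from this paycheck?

1,026.82

Territorial Income Tax: taxable = 8,960.00 − 4×140.00 = 8,400.00
  490.00 + 12.6% × (8,400.00 − 5,000.00) = 490.00 + 12.6% × 3,400.00 = 918.40
Disability Insurance: YTD 162,530.00 ≥ cap 138,480.00 → 0.00
Health Levy: 1.21% × 8,960.00 = 108.42
Total: 918.40 + 0.00 + 108.42 = 1,026.82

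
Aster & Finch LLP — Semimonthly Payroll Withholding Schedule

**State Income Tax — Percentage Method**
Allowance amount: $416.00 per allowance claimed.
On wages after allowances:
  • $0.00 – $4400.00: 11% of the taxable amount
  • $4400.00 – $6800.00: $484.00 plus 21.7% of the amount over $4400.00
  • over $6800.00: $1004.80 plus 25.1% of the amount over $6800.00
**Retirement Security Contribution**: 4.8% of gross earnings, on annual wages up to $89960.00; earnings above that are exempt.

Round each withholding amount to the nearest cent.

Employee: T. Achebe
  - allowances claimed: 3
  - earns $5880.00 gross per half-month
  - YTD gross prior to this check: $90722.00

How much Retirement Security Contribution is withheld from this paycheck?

$0.00

Retirement Security Contribution: YTD $90722.00 ≥ cap $89960.00 → $0.00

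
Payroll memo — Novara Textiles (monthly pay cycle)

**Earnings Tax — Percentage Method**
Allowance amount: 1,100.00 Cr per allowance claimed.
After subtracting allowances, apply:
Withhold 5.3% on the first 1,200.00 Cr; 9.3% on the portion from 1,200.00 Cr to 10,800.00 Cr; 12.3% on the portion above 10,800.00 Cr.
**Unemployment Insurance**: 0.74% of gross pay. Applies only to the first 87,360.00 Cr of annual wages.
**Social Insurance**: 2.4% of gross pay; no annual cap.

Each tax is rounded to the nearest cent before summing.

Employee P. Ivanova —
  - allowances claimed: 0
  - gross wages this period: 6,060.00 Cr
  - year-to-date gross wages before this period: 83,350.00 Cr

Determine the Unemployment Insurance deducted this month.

29.67 Cr

Unemployment Insurance: cap 87,360.00 Cr − YTD 83,350.00 Cr = 4,010.00 Cr subject; 0.74% × 4,010.00 Cr = 29.67 Cr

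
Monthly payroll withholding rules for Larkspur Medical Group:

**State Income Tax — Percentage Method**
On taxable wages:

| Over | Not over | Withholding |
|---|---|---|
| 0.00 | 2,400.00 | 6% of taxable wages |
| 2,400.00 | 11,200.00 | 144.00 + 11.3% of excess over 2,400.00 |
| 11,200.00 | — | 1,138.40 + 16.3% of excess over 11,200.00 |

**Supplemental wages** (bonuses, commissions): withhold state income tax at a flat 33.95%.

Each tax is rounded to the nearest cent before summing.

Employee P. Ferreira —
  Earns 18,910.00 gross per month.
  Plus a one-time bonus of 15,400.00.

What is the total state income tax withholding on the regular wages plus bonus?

7,623.43

State Income Tax: taxable = 18,910.00
  1,138.40 + 16.3% × (18,910.00 − 11,200.00) = 1,138.40 + 16.3% × 7,710.00 = 2,395.13
Supplemental (33.95% flat on bonus): 33.95% × 15,400.00 = 5,228.30
Total state income tax: 2,395.13 + 5,228.30 = 7,623.43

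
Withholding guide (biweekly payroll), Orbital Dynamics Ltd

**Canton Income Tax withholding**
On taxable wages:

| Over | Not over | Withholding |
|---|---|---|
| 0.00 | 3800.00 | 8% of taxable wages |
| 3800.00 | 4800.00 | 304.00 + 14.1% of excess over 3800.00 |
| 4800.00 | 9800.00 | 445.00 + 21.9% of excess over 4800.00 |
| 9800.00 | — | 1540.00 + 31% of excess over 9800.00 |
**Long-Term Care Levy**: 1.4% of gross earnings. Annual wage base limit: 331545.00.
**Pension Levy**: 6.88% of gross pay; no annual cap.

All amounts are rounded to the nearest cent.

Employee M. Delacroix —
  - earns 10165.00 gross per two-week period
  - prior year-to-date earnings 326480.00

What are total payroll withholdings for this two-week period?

Canton Income Tax: taxable = 10165.00
  1540.00 + 31% × (10165.00 − 9800.00) = 1540.00 + 31% × 365.00 = 1653.15
Long-Term Care Levy: cap 331545.00 − YTD 326480.00 = 5065.00 subject; 1.4% × 5065.00 = 70.91
Pension Levy: 6.88% × 10165.00 = 699.35
Total: 1653.15 + 70.91 + 699.35 = 2423.41

2423.41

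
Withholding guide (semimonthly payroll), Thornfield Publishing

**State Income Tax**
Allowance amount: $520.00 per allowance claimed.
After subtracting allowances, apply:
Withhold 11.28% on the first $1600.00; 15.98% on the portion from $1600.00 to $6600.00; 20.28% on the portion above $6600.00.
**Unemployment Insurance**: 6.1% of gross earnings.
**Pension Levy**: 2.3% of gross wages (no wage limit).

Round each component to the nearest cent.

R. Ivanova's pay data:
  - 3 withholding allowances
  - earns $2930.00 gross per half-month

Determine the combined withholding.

State Income Tax: taxable = $2930.00 − 3×$520.00 = $1370.00
  11.28% × $1370.00 = $154.54
Unemployment Insurance: 6.1% × $2930.00 = $178.73
Pension Levy: 2.3% × $2930.00 = $67.39
Total: $154.54 + $178.73 + $67.39 = $400.66

$400.66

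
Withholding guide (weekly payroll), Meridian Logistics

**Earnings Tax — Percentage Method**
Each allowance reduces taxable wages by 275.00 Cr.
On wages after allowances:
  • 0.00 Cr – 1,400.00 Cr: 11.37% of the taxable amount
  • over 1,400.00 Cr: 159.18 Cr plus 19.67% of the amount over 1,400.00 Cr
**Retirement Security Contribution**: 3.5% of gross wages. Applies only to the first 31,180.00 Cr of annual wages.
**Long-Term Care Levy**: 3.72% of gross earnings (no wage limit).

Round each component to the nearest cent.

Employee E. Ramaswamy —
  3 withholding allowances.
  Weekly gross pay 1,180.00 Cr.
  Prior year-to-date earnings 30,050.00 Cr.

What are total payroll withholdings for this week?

Earnings Tax: taxable = 1,180.00 Cr − 3×275.00 Cr = 355.00 Cr
  11.37% × 355.00 Cr = 40.36 Cr
Retirement Security Contribution: cap 31,180.00 Cr − YTD 30,050.00 Cr = 1,130.00 Cr subject; 3.5% × 1,130.00 Cr = 39.55 Cr
Long-Term Care Levy: 3.72% × 1,180.00 Cr = 43.90 Cr
Total: 40.36 Cr + 39.55 Cr + 43.90 Cr = 123.81 Cr

123.81 Cr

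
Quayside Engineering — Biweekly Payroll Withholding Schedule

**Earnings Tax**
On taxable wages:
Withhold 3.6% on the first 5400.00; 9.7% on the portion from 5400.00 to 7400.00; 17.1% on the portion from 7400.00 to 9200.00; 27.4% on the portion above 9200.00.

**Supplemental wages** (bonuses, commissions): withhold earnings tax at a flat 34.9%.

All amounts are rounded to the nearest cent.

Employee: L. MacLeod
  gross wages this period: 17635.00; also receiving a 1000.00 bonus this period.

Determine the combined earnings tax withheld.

Earnings Tax: taxable = 17635.00
  696.20 + 27.4% × (17635.00 − 9200.00) = 696.20 + 27.4% × 8435.00 = 3007.39
Supplemental (34.9% flat on bonus): 34.9% × 1000.00 = 349.00
Total earnings tax: 3007.39 + 349.00 = 3356.39

3356.39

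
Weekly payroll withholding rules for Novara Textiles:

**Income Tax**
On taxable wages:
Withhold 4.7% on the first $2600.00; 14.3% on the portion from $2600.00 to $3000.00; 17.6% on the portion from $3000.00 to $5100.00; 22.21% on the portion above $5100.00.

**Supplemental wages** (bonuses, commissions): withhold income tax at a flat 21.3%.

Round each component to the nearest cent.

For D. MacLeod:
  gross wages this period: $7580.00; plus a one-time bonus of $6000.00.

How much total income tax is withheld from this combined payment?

Income Tax: taxable = $7580.00
  $549.00 + 22.21% × ($7580.00 − $5100.00) = $549.00 + 22.21% × $2480.00 = $1099.81
Supplemental (21.3% flat on bonus): 21.3% × $6000.00 = $1278.00
Total income tax: $1099.81 + $1278.00 = $2377.81

$2377.81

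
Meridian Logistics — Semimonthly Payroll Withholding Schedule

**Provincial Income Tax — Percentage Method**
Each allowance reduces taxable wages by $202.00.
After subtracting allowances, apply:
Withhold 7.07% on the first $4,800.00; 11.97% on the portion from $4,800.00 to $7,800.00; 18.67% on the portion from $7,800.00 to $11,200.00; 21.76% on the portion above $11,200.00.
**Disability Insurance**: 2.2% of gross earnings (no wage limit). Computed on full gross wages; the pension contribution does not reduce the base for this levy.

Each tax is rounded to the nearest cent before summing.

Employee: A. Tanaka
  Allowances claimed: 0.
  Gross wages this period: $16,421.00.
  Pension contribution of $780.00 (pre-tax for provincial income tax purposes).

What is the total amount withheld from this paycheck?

$2,660.86

Provincial Income Tax: taxable = $16,421.00 − $780.00 = $15,641.00
  $1,333.24 + 21.76% × ($15,641.00 − $11,200.00) = $1,333.24 + 21.76% × $4,441.00 = $2,299.60
Disability Insurance: 2.2% × $16,421.00 = $361.26
Total: $2,299.60 + $361.26 = $2,660.86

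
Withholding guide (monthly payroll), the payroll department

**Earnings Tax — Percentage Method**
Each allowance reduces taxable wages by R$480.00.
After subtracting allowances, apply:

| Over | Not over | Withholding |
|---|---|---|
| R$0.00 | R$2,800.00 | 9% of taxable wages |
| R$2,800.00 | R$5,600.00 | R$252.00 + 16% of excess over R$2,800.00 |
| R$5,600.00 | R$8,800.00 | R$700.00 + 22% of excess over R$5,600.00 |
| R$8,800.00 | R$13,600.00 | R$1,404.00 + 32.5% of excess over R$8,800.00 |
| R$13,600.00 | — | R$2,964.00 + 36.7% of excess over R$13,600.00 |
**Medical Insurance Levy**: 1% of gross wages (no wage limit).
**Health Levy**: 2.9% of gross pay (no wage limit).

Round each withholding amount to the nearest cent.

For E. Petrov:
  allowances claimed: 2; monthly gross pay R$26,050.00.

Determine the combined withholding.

R$8,196.78

Earnings Tax: taxable = R$26,050.00 − 2×R$480.00 = R$25,090.00
  R$2,964.00 + 36.7% × (R$25,090.00 − R$13,600.00) = R$2,964.00 + 36.7% × R$11,490.00 = R$7,180.83
Medical Insurance Levy: 1% × R$26,050.00 = R$260.50
Health Levy: 2.9% × R$26,050.00 = R$755.45
Total: R$7,180.83 + R$260.50 + R$755.45 = R$8,196.78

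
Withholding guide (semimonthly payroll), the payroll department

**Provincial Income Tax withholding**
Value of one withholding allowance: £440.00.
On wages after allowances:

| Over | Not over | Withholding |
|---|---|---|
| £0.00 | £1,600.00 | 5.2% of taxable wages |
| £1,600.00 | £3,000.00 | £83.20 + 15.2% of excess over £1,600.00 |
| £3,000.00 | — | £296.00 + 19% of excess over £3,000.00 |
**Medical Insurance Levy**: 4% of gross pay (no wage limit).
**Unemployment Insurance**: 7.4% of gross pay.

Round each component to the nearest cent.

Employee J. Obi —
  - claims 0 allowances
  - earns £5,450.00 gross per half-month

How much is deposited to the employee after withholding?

Provincial Income Tax: taxable = £5,450.00
  £296.00 + 19% × (£5,450.00 − £3,000.00) = £296.00 + 19% × £2,450.00 = £761.50
Medical Insurance Levy: 4% × £5,450.00 = £218.00
Unemployment Insurance: 7.4% × £5,450.00 = £403.30
Total withheld: £761.50 + £218.00 + £403.30 = £1,382.80
Net pay: £5,450.00 − £1,382.80 = £4,067.20

£4,067.20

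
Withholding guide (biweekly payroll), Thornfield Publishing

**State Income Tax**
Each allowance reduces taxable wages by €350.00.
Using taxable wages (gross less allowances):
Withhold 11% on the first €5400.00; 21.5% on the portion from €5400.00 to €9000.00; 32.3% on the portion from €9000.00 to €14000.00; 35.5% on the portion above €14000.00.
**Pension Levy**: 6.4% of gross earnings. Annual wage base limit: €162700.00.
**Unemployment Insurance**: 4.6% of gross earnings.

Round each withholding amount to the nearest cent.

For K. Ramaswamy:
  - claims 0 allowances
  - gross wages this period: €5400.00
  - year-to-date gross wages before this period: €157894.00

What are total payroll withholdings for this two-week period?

State Income Tax: taxable = €5400.00
  11% × €5400.00 = €594.00
Pension Levy: cap €162700.00 − YTD €157894.00 = €4806.00 subject; 6.4% × €4806.00 = €307.58
Unemployment Insurance: 4.6% × €5400.00 = €248.40
Total: €594.00 + €307.58 + €248.40 = €1149.98

€1149.98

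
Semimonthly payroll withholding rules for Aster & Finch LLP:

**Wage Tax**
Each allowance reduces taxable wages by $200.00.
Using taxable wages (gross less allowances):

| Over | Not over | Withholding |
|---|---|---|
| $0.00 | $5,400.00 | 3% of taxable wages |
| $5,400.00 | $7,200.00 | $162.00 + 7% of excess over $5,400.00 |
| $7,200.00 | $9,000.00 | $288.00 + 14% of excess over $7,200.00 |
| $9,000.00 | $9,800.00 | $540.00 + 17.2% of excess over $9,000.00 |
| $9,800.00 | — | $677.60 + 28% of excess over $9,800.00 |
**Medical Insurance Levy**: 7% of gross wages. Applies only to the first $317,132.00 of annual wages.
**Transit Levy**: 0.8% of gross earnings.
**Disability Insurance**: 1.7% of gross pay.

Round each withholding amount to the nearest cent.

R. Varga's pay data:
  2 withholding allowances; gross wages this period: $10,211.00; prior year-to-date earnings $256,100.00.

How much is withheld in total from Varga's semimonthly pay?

$1,650.73

Wage Tax: taxable = $10,211.00 − 2×$200.00 = $9,811.00
  $677.60 + 28% × ($9,811.00 − $9,800.00) = $677.60 + 28% × $11.00 = $680.68
Medical Insurance Levy: 7% × $10,211.00 = $714.77
Transit Levy: 0.8% × $10,211.00 = $81.69
Disability Insurance: 1.7% × $10,211.00 = $173.59
Total: $680.68 + $714.77 + $81.69 + $173.59 = $1,650.73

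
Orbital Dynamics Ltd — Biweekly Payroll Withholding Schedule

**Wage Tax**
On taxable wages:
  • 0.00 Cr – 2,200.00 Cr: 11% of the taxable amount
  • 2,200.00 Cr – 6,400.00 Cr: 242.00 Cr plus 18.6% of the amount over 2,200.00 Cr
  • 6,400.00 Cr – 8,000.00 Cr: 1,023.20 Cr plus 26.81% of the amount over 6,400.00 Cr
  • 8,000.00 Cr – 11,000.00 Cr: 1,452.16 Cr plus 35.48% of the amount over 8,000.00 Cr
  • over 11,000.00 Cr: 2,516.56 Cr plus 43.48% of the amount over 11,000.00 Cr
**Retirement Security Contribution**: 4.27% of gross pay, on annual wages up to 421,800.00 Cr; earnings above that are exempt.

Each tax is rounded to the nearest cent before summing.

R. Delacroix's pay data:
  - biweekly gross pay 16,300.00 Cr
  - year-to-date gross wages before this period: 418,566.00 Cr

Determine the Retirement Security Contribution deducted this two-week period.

138.09 Cr

Retirement Security Contribution: cap 421,800.00 Cr − YTD 418,566.00 Cr = 3,234.00 Cr subject; 4.27% × 3,234.00 Cr = 138.09 Cr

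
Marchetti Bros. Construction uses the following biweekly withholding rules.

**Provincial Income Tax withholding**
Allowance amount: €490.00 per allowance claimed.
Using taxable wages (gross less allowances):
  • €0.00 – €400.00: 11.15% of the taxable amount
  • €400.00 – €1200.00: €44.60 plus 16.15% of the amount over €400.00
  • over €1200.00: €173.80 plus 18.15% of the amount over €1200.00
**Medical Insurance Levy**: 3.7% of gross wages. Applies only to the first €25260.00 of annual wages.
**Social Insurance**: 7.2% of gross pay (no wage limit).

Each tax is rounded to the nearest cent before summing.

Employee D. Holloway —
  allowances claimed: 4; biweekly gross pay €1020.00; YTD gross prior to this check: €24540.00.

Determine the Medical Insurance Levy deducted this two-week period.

€26.64

Medical Insurance Levy: cap €25260.00 − YTD €24540.00 = €720.00 subject; 3.7% × €720.00 = €26.64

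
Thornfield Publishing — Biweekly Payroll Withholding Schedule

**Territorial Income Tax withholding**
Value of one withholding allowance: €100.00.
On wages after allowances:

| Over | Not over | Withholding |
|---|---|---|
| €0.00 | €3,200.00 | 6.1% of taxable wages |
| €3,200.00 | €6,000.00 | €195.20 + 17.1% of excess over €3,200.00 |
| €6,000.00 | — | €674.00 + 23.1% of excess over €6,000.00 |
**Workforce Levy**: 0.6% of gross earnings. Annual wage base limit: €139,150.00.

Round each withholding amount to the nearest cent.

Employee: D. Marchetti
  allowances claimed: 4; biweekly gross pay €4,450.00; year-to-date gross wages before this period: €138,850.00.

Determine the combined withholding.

Territorial Income Tax: taxable = €4,450.00 − 4×€100.00 = €4,050.00
  €195.20 + 17.1% × (€4,050.00 − €3,200.00) = €195.20 + 17.1% × €850.00 = €340.55
Workforce Levy: cap €139,150.00 − YTD €138,850.00 = €300.00 subject; 0.6% × €300.00 = €1.80
Total: €340.55 + €1.80 = €342.35

€342.35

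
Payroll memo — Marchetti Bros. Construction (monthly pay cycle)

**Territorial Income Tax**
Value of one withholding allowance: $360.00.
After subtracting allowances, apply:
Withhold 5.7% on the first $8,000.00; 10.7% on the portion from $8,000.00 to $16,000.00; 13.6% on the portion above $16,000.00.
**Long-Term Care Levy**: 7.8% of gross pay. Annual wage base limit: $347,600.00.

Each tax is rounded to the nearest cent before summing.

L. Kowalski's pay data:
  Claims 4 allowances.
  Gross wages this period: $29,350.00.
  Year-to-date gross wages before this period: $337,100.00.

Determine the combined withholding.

$3,750.76

Territorial Income Tax: taxable = $29,350.00 − 4×$360.00 = $27,910.00
  $1,312.00 + 13.6% × ($27,910.00 − $16,000.00) = $1,312.00 + 13.6% × $11,910.00 = $2,931.76
Long-Term Care Levy: cap $347,600.00 − YTD $337,100.00 = $10,500.00 subject; 7.8% × $10,500.00 = $819.00
Total: $2,931.76 + $819.00 = $3,750.76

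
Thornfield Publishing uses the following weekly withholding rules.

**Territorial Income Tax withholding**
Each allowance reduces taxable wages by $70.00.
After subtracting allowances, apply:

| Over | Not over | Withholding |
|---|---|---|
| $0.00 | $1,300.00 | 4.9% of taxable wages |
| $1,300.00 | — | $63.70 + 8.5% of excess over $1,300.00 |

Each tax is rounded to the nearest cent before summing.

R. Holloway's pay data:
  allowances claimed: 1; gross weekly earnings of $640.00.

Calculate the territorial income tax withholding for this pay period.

$27.93

Territorial Income Tax: taxable = $640.00 − 1×$70.00 = $570.00
  4.9% × $570.00 = $27.93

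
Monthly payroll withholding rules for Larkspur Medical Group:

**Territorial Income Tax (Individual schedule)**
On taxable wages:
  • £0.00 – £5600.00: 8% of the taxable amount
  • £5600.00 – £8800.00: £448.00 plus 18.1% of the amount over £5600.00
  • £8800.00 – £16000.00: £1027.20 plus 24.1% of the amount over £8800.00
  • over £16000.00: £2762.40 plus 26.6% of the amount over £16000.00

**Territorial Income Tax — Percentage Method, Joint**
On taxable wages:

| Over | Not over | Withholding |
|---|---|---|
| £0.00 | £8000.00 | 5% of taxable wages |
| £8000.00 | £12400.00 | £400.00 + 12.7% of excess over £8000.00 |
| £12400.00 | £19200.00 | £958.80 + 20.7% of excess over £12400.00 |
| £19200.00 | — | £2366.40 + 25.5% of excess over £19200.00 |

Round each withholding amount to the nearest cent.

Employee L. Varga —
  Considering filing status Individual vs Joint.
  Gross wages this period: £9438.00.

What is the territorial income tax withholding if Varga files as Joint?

£582.63

Territorial Income Tax (Joint): taxable = £9438.00
  £400.00 + 12.7% × (£9438.00 − £8000.00) = £400.00 + 12.7% × £1438.00 = £582.63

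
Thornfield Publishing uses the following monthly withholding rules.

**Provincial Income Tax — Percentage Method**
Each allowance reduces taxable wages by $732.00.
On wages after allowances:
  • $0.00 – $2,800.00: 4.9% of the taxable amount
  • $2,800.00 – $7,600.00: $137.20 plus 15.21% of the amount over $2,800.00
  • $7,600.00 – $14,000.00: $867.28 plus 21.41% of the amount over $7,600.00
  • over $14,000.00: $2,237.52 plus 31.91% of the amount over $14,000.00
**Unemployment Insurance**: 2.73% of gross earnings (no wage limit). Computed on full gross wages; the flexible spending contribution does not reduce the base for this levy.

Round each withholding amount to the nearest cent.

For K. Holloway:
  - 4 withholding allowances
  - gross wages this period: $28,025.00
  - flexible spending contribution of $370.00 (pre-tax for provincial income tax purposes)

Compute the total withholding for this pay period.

Provincial Income Tax: taxable = $28,025.00 − $370.00 − 4×$732.00 = $24,727.00
  $2,237.52 + 31.91% × ($24,727.00 − $14,000.00) = $2,237.52 + 31.91% × $10,727.00 = $5,660.51
Unemployment Insurance: 2.73% × $28,025.00 = $765.08
Total: $5,660.51 + $765.08 = $6,425.59

$6,425.59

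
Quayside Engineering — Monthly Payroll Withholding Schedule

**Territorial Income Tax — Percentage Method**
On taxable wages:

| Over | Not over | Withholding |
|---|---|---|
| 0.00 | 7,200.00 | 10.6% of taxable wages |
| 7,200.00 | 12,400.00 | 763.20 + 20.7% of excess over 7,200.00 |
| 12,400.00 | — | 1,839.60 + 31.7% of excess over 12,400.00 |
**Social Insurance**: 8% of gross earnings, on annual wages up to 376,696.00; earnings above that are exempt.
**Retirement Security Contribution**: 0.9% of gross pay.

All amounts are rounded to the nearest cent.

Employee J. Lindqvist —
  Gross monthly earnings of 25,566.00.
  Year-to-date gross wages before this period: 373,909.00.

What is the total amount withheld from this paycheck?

Territorial Income Tax: taxable = 25,566.00
  1,839.60 + 31.7% × (25,566.00 − 12,400.00) = 1,839.60 + 31.7% × 13,166.00 = 6,013.22
Social Insurance: cap 376,696.00 − YTD 373,909.00 = 2,787.00 subject; 8% × 2,787.00 = 222.96
Retirement Security Contribution: 0.9% × 25,566.00 = 230.09
Total: 6,013.22 + 222.96 + 230.09 = 6,466.27

6,466.27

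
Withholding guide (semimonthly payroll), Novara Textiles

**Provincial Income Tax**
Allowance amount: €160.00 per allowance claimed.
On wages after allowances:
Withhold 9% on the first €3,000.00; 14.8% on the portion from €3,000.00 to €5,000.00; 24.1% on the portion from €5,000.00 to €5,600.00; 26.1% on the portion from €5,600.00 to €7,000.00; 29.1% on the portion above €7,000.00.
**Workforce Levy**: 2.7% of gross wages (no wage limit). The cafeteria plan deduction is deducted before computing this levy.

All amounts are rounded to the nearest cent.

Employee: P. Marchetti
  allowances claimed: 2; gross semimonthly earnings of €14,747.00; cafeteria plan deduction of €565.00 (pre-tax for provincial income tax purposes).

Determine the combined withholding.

Provincial Income Tax: taxable = €14,747.00 − €565.00 − 2×€160.00 = €13,862.00
  €1,076.00 + 29.1% × (€13,862.00 − €7,000.00) = €1,076.00 + 29.1% × €6,862.00 = €3,072.84
Workforce Levy: 2.7% × €14,182.00 = €382.91
Total: €3,072.84 + €382.91 = €3,455.75

€3,455.75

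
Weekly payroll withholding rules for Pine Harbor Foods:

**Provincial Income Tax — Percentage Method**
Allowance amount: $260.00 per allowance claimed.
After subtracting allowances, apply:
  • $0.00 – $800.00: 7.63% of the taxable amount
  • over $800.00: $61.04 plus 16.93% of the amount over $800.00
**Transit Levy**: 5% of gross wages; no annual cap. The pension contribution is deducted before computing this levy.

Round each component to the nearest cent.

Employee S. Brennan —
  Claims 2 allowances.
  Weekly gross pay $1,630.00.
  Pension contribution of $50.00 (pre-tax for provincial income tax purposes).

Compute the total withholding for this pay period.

Provincial Income Tax: taxable = $1,630.00 − $50.00 − 2×$260.00 = $1,060.00
  $61.04 + 16.93% × ($1,060.00 − $800.00) = $61.04 + 16.93% × $260.00 = $105.06
Transit Levy: 5% × $1,580.00 = $79.00
Total: $105.06 + $79.00 = $184.06

$184.06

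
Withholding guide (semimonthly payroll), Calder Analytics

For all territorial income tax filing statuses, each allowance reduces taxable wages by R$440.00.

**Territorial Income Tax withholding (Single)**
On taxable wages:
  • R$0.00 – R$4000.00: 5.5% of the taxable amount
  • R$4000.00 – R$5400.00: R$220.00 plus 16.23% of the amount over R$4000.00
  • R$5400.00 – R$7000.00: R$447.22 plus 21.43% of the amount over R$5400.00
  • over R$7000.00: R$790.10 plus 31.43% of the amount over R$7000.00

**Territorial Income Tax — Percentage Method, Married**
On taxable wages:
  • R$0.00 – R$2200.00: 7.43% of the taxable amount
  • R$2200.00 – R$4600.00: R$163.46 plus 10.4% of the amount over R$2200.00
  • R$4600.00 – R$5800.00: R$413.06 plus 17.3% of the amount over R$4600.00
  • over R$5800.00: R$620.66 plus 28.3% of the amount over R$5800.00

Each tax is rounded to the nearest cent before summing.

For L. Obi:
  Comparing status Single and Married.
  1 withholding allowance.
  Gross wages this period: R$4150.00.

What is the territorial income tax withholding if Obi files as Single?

Territorial Income Tax (Single): taxable = R$4150.00 − 1×R$440.00 = R$3710.00
  5.5% × R$3710.00 = R$204.05

R$204.05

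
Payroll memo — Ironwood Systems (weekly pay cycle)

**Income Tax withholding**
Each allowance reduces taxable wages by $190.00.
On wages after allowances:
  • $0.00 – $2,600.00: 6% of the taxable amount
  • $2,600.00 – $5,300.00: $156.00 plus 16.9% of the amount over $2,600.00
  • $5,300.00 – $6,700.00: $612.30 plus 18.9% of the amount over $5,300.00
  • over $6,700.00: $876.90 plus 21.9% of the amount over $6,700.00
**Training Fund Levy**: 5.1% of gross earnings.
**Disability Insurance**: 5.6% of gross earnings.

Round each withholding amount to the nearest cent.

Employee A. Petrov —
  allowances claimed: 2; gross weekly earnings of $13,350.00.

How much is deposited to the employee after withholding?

Income Tax: taxable = $13,350.00 − 2×$190.00 = $12,970.00
  $876.90 + 21.9% × ($12,970.00 − $6,700.00) = $876.90 + 21.9% × $6,270.00 = $2,250.03
Training Fund Levy: 5.1% × $13,350.00 = $680.85
Disability Insurance: 5.6% × $13,350.00 = $747.60
Total withheld: $2,250.03 + $680.85 + $747.60 = $3,678.48
Net pay: $13,350.00 − $3,678.48 = $9,671.52

$9,671.52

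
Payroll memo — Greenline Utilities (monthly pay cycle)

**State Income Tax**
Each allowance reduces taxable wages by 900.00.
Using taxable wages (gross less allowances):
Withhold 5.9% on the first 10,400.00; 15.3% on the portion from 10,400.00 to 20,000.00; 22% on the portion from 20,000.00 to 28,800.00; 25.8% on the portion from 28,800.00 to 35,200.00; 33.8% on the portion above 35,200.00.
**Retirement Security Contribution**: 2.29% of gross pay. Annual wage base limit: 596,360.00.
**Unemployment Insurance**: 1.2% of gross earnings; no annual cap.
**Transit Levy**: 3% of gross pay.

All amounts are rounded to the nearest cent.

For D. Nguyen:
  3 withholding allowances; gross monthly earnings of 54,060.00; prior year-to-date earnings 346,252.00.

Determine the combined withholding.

State Income Tax: taxable = 54,060.00 − 3×900.00 = 51,360.00
  5,669.60 + 33.8% × (51,360.00 − 35,200.00) = 5,669.60 + 33.8% × 16,160.00 = 11,131.68
Retirement Security Contribution: 2.29% × 54,060.00 = 1,237.97
Unemployment Insurance: 1.2% × 54,060.00 = 648.72
Transit Levy: 3% × 54,060.00 = 1,621.80
Total: 11,131.68 + 1,237.97 + 648.72 + 1,621.80 = 14,640.17

14,640.17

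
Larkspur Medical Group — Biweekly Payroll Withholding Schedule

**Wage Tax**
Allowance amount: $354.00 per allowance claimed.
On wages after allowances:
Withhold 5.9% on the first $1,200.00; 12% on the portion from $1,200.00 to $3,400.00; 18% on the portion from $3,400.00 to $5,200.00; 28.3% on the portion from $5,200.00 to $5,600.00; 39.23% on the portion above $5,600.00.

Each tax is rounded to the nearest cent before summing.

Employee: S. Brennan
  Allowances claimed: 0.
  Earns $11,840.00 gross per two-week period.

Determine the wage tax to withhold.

$3,219.95

Wage Tax: taxable = $11,840.00
  $772.00 + 39.23% × ($11,840.00 − $5,600.00) = $772.00 + 39.23% × $6,240.00 = $3,219.95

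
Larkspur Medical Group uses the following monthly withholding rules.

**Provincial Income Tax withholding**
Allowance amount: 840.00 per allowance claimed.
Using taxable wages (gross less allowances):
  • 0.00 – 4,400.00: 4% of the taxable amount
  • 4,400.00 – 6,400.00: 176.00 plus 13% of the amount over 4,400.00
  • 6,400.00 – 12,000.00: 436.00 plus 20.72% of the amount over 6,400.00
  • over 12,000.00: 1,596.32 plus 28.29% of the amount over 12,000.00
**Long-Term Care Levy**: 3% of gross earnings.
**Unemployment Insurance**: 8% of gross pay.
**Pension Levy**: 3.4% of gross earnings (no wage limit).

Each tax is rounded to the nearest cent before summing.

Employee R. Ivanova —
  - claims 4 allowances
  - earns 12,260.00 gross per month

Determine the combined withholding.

Provincial Income Tax: taxable = 12,260.00 − 4×840.00 = 8,900.00
  436.00 + 20.72% × (8,900.00 − 6,400.00) = 436.00 + 20.72% × 2,500.00 = 954.00
Long-Term Care Levy: 3% × 12,260.00 = 367.80
Unemployment Insurance: 8% × 12,260.00 = 980.80
Pension Levy: 3.4% × 12,260.00 = 416.84
Total: 954.00 + 367.80 + 980.80 + 416.84 = 2,719.44

2,719.44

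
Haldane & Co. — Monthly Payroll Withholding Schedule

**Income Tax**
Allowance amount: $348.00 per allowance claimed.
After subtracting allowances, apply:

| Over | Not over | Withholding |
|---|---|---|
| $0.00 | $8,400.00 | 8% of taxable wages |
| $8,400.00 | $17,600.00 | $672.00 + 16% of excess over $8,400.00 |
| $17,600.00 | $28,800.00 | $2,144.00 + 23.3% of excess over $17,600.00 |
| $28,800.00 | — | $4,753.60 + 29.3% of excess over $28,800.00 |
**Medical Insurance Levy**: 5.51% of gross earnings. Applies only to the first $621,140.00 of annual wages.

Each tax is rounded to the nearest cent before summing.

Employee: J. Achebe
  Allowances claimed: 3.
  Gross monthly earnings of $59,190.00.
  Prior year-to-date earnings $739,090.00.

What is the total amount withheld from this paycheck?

Income Tax: taxable = $59,190.00 − 3×$348.00 = $58,146.00
  $4,753.60 + 29.3% × ($58,146.00 − $28,800.00) = $4,753.60 + 29.3% × $29,346.00 = $13,351.98
Medical Insurance Levy: YTD $739,090.00 ≥ cap $621,140.00 → $0.00
Total: $13,351.98 + $0.00 = $13,351.98

$13,351.98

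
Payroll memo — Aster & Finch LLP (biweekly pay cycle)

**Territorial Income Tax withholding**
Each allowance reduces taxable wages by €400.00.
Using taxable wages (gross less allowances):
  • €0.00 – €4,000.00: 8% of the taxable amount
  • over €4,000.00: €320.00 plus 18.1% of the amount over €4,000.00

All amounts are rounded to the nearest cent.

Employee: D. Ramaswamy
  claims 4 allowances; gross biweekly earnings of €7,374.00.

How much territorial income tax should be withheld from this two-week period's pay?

€641.09

Territorial Income Tax: taxable = €7,374.00 − 4×€400.00 = €5,774.00
  €320.00 + 18.1% × (€5,774.00 − €4,000.00) = €320.00 + 18.1% × €1,774.00 = €641.09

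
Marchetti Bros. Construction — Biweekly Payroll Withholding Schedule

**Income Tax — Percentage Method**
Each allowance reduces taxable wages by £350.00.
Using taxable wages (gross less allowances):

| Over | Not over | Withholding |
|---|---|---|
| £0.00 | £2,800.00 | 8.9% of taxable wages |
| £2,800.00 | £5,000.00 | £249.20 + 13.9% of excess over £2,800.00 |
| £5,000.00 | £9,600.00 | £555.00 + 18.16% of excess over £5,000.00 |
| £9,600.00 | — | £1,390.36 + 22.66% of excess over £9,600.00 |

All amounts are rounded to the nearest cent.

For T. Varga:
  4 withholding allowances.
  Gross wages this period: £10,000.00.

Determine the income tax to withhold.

£1,208.76

Income Tax: taxable = £10,000.00 − 4×£350.00 = £8,600.00
  £555.00 + 18.16% × (£8,600.00 − £5,000.00) = £555.00 + 18.16% × £3,600.00 = £1,208.76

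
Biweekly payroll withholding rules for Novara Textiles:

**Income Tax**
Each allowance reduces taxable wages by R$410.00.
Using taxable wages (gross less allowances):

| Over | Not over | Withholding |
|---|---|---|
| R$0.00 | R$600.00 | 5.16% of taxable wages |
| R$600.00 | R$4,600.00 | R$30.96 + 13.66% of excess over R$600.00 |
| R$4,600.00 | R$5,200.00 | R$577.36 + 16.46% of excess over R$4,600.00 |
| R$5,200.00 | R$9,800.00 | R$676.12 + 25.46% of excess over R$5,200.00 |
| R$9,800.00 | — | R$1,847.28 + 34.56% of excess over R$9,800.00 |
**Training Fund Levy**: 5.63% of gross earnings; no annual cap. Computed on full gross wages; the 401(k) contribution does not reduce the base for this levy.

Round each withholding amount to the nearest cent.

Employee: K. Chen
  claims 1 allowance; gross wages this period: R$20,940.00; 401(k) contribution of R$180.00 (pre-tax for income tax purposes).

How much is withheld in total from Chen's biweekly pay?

R$6,672.28

Income Tax: taxable = R$20,940.00 − R$180.00 − 1×R$410.00 = R$20,350.00
  R$1,847.28 + 34.56% × (R$20,350.00 − R$9,800.00) = R$1,847.28 + 34.56% × R$10,550.00 = R$5,493.36
Training Fund Levy: 5.63% × R$20,940.00 = R$1,178.92
Total: R$5,493.36 + R$1,178.92 = R$6,672.28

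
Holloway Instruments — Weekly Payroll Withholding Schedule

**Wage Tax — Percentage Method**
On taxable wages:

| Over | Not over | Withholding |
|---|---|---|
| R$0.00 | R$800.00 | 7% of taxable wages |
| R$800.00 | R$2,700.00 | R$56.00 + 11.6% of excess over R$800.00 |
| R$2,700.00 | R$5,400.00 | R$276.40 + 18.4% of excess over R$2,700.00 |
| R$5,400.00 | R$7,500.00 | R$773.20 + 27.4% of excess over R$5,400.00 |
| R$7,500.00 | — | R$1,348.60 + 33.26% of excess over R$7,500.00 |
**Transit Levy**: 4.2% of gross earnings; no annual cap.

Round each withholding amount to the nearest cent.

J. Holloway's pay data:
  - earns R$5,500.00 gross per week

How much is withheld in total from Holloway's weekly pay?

R$1,031.60

Wage Tax: taxable = R$5,500.00
  R$773.20 + 27.4% × (R$5,500.00 − R$5,400.00) = R$773.20 + 27.4% × R$100.00 = R$800.60
Transit Levy: 4.2% × R$5,500.00 = R$231.00
Total: R$800.60 + R$231.00 = R$1,031.60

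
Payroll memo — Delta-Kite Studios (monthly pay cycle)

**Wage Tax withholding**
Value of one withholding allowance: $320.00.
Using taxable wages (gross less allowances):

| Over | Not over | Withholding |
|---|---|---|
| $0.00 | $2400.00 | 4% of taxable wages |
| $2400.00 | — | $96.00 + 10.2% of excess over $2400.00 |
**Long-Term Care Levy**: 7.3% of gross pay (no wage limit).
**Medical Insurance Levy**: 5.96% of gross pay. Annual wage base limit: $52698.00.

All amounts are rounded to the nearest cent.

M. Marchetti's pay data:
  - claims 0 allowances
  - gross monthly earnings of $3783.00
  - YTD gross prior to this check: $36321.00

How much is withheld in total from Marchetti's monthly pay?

$738.70

Wage Tax: taxable = $3783.00
  $96.00 + 10.2% × ($3783.00 − $2400.00) = $96.00 + 10.2% × $1383.00 = $237.07
Long-Term Care Levy: 7.3% × $3783.00 = $276.16
Medical Insurance Levy: 5.96% × $3783.00 = $225.47
Total: $237.07 + $276.16 + $225.47 = $738.70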